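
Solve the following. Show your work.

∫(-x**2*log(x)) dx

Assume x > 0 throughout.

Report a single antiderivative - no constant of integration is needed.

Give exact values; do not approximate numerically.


Step 1. Integrate ∫(-x**2*log(x)) dx by parts with u = log(x), dv = (-x**2) dx, so v = -x**3/3 [assuming x > 0]: now -x**3*log(x)/3 + ∫(x**2/3) dx.
Step 2. Evaluate the standard form: now -x**3*log(x)/3 + x**3/9.
Answer: -x**3*log(x)/3 + x**3/9.


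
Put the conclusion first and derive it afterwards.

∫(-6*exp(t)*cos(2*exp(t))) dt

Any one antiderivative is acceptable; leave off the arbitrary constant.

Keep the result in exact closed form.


The answer is -3*sin(2*exp(t)).
Step 1. Substitute u = exp(t), turning ∫(-6*exp(t)*cos(2*exp(t))) dt into ∫(-6*cos(2*u)) du: now ∫(-6*cos(2*u)) du.
Step 2. Evaluate the standard form: now -3*sin(2*u).
Step 3. Substitute back u = exp(t): now -3*sin(2*exp(t)).
Answer: -3*sin(2*exp(t)).


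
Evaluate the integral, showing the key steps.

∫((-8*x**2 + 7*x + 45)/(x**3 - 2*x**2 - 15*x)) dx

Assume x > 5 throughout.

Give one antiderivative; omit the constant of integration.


Step 1. Decompose ∫((-8*x**2 + 7*x + 45)/(x**3 - 2*x**2 - 15*x)) dx by partial fractions, (-8*x**2 + 7*x + 45)/(x**3 - 2*x**2 - 15*x) = -2/(x + 3) - 3/(x - 5) - 3/x: now ∫(-3/x) dx + ∫(-3/(x - 5)) dx + ∫(-2/(x + 3)) dx.
Step 2. Evaluate the standard form [assuming x > -3]: now -2*log(x + 3) + ∫(-3/x) dx + ∫(-3/(x - 5)) dx.
Step 3. Evaluate the standard form [assuming x > 5]: now -3*log(x - 5) - 2*log(x + 3) + ∫(-3/x) dx.
Step 4. Evaluate the standard form [assuming x > 0]: now -3*log(x) - 3*log(x - 5) - 2*log(x + 3).
Answer: -3*log(x) - 3*log(x - 5) - 2*log(x + 3).


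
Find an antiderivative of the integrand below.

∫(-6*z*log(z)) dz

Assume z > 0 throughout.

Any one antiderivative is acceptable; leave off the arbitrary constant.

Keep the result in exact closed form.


Answer: -3*z**2*log(z) + 3*z**2/2.


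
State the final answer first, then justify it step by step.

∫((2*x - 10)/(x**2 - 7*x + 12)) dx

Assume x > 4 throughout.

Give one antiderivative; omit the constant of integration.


The answer is -2*log(x - 4) + 4*log(x - 3).
Step 1. Decompose ∫((2*x - 10)/(x**2 - 7*x + 12)) dx by partial fractions, (2*x - 10)/(x**2 - 7*x + 12) = 4/(x - 3) - 2/(x - 4): now ∫(-2/(x - 4)) dx + ∫(4/(x - 3)) dx.
Step 2. Evaluate the standard form [assuming x > 4]: now -2*log(x - 4) + ∫(4/(x - 3)) dx.
Step 3. Evaluate the standard form [assuming x > 3]: now -2*log(x - 4) + 4*log(x - 3).
Answer: -2*log(x - 4) + 4*log(x - 3).


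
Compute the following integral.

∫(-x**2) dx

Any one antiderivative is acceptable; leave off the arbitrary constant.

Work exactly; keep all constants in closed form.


Answer: -x**3/3.


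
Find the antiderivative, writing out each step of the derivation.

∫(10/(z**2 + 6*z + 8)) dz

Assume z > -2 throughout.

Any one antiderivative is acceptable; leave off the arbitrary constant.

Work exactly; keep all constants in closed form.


Step 1. Decompose ∫(10/(z**2 + 6*z + 8)) dz by partial fractions, 10/(z**2 + 6*z + 8) = -5/(z + 4) + 5/(z + 2): now ∫(5/(z + 2)) dz + ∫(-5/(z + 4)) dz.
Step 2. Evaluate the standard form [assuming z > -2]: now 5*log(z + 2) + ∫(-5/(z + 4)) dz.
Step 3. Evaluate the standard form [assuming z > -4]: now 5*log(z + 2) - 5*log(z + 4).
Answer: 5*log(z + 2) - 5*log(z + 4).


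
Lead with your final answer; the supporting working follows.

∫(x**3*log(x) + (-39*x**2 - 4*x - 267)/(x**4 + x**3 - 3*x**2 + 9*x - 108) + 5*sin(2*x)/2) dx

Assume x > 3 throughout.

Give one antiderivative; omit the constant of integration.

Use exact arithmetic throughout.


The answer is x**4*log(x)/4 - x**4/16 - 5*log(x - 3) + 5*log(x + 4) - 5*cos(2*x)/4 - 4*atan(x/3)/3.
Step 1. Rewrite: now ∫(x**3*log(x)) dx + ∫((-39*x**2 - 4*x - 267)/(x**4 + x**3 - 3*x**2 + 9*x - 108)) dx + ∫(5*sin(2*x)/2) dx.
Step 2. Decompose ∫((-39*x**2 - 4*x - 267)/(x**4 + x**3 - 3*x**2 + 9*x - 108)) dx by partial fractions, (-39*x**2 - 4*x - 267)/(x**4 + x**3 - 3*x**2 + 9*x - 108) = -4/(x**2 + 9) + 5/(x + 4) - 5/(x - 3): now ∫(x**3*log(x)) dx + ∫(-5/(x - 3)) dx + ∫(5/(x + 4)) dx + ∫(-4/(x**2 + 9)) dx + ∫(5*sin(2*x)/2) dx.
Step 3. Evaluate the standard form [assuming x > -4]: now 5*log(x + 4) + ∫(x**3*log(x)) dx + ∫(-5/(x - 3)) dx + ∫(-4/(x**2 + 9)) dx + ∫(5*sin(2*x)/2) dx.
Step 4. Evaluate the standard form [assuming x > 3]: now -5*log(x - 3) + 5*log(x + 4) + ∫(x**3*log(x)) dx + ∫(-4/(x**2 + 9)) dx + ∫(5*sin(2*x)/2) dx.
Step 5. Evaluate the standard form: now -5*log(x - 3) + 5*log(x + 4) - 4*atan(x/3)/3 + ∫(x**3*log(x)) dx + ∫(5*sin(2*x)/2) dx.
Step 6. Evaluate the standard form: now -5*log(x - 3) + 5*log(x + 4) - 5*cos(2*x)/4 - 4*atan(x/3)/3 + ∫(x**3*log(x)) dx.
Step 7. Integrate ∫(x**3*log(x)) dx by parts with u = log(x), dv = (x**3) dx, so v = x**4/4 [assuming x > 0]: now x**4*log(x)/4 - 5*log(x - 3) + 5*log(x + 4) - 5*cos(2*x)/4 - 4*atan(x/3)/3 + ∫(-x**3/4) dx.
Step 8. Evaluate the standard form: now x**4*log(x)/4 - x**4/16 - 5*log(x - 3) + 5*log(x + 4) - 5*cos(2*x)/4 - 4*atan(x/3)/3.
Answer: x**4*log(x)/4 - x**4/16 - 5*log(x - 3) + 5*log(x + 4) - 5*cos(2*x)/4 - 4*atan(x/3)/3.


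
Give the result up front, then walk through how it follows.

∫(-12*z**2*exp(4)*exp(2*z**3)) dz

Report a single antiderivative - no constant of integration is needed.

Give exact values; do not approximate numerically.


The answer is -2*exp(2*z**3 + 4).
Step 1. Substitute u = z**3 + 2, turning ∫(-12*z**2*exp(4)*exp(2*z**3)) dz into ∫(-4*exp(2*u)) du: now ∫(-4*exp(2*u)) du.
Step 2. Evaluate the standard form: now -2*exp(2*u).
Step 3. Substitute back u = z**3 + 2: now -2*exp(2*z**3 + 4).
Answer: -2*exp(2*z**3 + 4).


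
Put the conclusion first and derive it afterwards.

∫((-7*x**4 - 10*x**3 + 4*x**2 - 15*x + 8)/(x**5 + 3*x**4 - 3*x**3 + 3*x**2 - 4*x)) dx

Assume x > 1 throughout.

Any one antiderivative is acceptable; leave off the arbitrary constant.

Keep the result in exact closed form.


The answer is -2*log(x) - 2*log(x - 1) - 3*log(x + 4) + atan(x).
Step 1. Decompose ∫((-7*x**4 - 10*x**3 + 4*x**2 - 15*x + 8)/(x**5 + 3*x**4 - 3*x**3 + 3*x**2 - 4*x)) dx by partial fractions, (-7*x**4 - 10*x**3 + 4*x**2 - 15*x + 8)/(x**5 + 3*x**4 - 3*x**3 + 3*x**2 - 4*x) = 1/(x**2 + 1) - 3/(x + 4) - 2/(x - 1) - 2/x: now ∫(-2/x) dx + ∫(-2/(x - 1)) dx + ∫(-3/(x + 4)) dx + ∫(1/(x**2 + 1)) dx.
Step 2. Evaluate the standard form [assuming x > 0]: now -2*log(x) + ∫(-2/(x - 1)) dx + ∫(-3/(x + 4)) dx + ∫(1/(x**2 + 1)) dx.
Step 3. Evaluate the standard form [assuming x > 1]: now -2*log(x) - 2*log(x - 1) + ∫(-3/(x + 4)) dx + ∫(1/(x**2 + 1)) dx.
Step 4. Evaluate the standard form [assuming x > -4]: now -2*log(x) - 2*log(x - 1) - 3*log(x + 4) + ∫(1/(x**2 + 1)) dx.
Step 5. Evaluate the standard form: now -2*log(x) - 2*log(x - 1) - 3*log(x + 4) + atan(x).
Answer: -2*log(x) - 2*log(x - 1) - 3*log(x + 4) + atan(x).


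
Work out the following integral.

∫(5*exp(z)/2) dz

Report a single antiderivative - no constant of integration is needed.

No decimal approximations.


Answer: 5*exp(z)/2.


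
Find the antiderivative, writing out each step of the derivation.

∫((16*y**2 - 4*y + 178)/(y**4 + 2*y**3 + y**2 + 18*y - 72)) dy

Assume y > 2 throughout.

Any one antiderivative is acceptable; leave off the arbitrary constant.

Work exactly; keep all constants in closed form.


Step 1. Decompose ∫((16*y**2 - 4*y + 178)/(y**4 + 2*y**3 + y**2 + 18*y - 72)) dy by partial fractions, (16*y**2 - 4*y + 178)/(y**4 + 2*y**3 + y**2 + 18*y - 72) = -2/(y**2 + 9) - 3/(y + 4) + 3/(y - 2): now ∫(3/(y - 2)) dy + ∫(-3/(y + 4)) dy + ∫(-2/(y**2 + 9)) dy.
Step 2. Evaluate the standard form [assuming y > -4]: now -3*log(y + 4) + ∫(3/(y - 2)) dy + ∫(-2/(y**2 + 9)) dy.
Step 3. Evaluate the standard form [assuming y > 2]: now 3*log(y - 2) - 3*log(y + 4) + ∫(-2/(y**2 + 9)) dy.
Step 4. Evaluate the standard form: now 3*log(y - 2) - 3*log(y + 4) - 2*atan(y/3)/3.
Answer: 3*log(y - 2) - 3*log(y + 4) - 2*atan(y/3)/3.


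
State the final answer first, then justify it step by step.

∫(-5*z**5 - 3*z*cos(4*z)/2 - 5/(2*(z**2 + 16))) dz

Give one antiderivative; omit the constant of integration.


The answer is -5*z**6/6 - 3*z*sin(4*z)/8 - 3*cos(4*z)/32 - 5*atan(z/4)/8.
Step 1. Rewrite: now ∫(-5*z**5) dz + ∫(-3*z*cos(4*z)/2) dz + ∫(-5/(2*(z**2 + 16))) dz.
Step 2. Integrate ∫(-3*z*cos(4*z)/2) dz by parts with u = z, dv = (-3*cos(4*z)/2) dz, so v = -3*sin(4*z)/8: now -3*z*sin(4*z)/8 + ∫(-5*z**5) dz + ∫(-5/(2*(z**2 + 16))) dz + ∫(3*sin(4*z)/8) dz.
Step 3. Evaluate the standard form: now -3*z*sin(4*z)/8 - 3*cos(4*z)/32 + ∫(-5*z**5) dz + ∫(-5/(2*(z**2 + 16))) dz.
Step 4. Evaluate the standard form: now -3*z*sin(4*z)/8 - 3*cos(4*z)/32 - 5*atan(z/4)/8 + ∫(-5*z**5) dz.
Step 5. Evaluate the standard form: now -5*z**6/6 - 3*z*sin(4*z)/8 - 3*cos(4*z)/32 - 5*atan(z/4)/8.
Answer: -5*z**6/6 - 3*z*sin(4*z)/8 - 3*cos(4*z)/32 - 5*atan(z/4)/8.


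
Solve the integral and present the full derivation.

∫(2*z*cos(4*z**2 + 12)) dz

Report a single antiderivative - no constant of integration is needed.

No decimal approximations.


Step 1. Substitute u = z**2 + 3, turning ∫(2*z*cos(4*z**2 + 12)) dz into ∫(cos(4*u)) du: now ∫(cos(4*u)) du.
Step 2. Evaluate the standard form: now sin(4*u)/4.
Step 3. Substitute back u = z**2 + 3: now sin(4*z**2 + 12)/4.
Answer: sin(4*z**2 + 12)/4.


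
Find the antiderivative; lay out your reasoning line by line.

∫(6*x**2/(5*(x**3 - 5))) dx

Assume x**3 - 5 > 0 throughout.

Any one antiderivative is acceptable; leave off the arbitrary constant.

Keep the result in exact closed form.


Step 1. Substitute u = x**3 - 5, turning ∫(6*x**2/(5*(x**3 - 5))) dx into ∫(2/(5*u)) du: now ∫(2/(5*u)) du.
Step 2. Evaluate the standard form [assuming u > 0]: now 2*log(u)/5.
Step 3. Substitute back u = x**3 - 5: now 2*log(x**3 - 5)/5.
Answer: 2*log(x**3 - 5)/5.


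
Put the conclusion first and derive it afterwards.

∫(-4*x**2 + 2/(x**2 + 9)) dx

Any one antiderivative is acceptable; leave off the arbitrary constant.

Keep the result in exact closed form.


The answer is -4*x**3/3 + 2*atan(x/3)/3.
Step 1. Rewrite: now ∫(-4*x**2) dx + ∫(2/(x**2 + 9)) dx.
Step 2. Evaluate the standard form: now 2*atan(x/3)/3 + ∫(-4*x**2) dx.
Step 3. Evaluate the standard form: now -4*x**3/3 + 2*atan(x/3)/3.
Answer: -4*x**3/3 + 2*atan(x/3)/3.


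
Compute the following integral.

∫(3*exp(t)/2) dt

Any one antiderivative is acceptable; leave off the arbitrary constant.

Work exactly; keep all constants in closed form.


Answer: 3*exp(t)/2.


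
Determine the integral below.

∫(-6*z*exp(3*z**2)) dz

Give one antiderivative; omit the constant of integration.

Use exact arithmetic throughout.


Answer: -exp(3*z**2).


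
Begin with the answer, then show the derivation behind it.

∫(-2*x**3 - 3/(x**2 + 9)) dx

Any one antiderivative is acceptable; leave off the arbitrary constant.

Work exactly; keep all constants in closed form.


The answer is -x**4/2 - atan(x/3).
Step 1. Rewrite: now ∫(-2*x**3) dx + ∫(-3/(x**2 + 9)) dx.
Step 2. Evaluate the standard form: now -atan(x/3) + ∫(-2*x**3) dx.
Step 3. Evaluate the standard form: now -x**4/2 - atan(x/3).
Answer: -x**4/2 - atan(x/3).


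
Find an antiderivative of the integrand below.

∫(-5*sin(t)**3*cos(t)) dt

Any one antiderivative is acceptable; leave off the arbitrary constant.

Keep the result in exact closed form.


Answer: -5*sin(t)**4/4.


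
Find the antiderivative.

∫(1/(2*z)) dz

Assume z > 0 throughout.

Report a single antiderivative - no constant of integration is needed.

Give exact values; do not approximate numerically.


Answer: log(z)/2.


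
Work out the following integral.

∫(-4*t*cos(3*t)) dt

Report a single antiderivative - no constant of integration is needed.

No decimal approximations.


Answer: -4*t*sin(3*t)/3 - 4*cos(3*t)/9.


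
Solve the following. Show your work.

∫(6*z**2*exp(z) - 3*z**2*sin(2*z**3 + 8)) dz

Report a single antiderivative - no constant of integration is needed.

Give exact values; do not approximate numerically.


Step 1. Rewrite: now ∫(6*z**2*exp(z)) dz + ∫(-3*z**2*sin(2*z**3 + 8)) dz.
Step 2. Integrate ∫(6*z**2*exp(z)) dz by parts with u = z**2, dv = (6*exp(z)) dz, so v = 6*exp(z): now 6*z**2*exp(z) + ∫(-12*z*exp(z)) dz + ∫(-3*z**2*sin(2*z**3 + 8)) dz.
Step 3. Integrate ∫(-12*z*exp(z)) dz by parts with u = z, dv = (-12*exp(z)) dz, so v = -12*exp(z): now 6*z**2*exp(z) - 12*z*exp(z) + ∫(-3*z**2*sin(2*z**3 + 8)) dz + ∫(12*exp(z)) dz.
Step 4. Evaluate the standard form: now 6*z**2*exp(z) - 12*z*exp(z) + 12*exp(z) + ∫(-3*z**2*sin(2*z**3 + 8)) dz.
Step 5. Substitute u = z**3 + 4, turning ∫(-3*z**2*sin(2*z**3 + 8)) dz into ∫(-sin(2*u)) du: now 6*z**2*exp(z) - 12*z*exp(z) + 12*exp(z) + ∫(-sin(2*u)) du.
Step 6. Evaluate the standard form: now 6*z**2*exp(z) - 12*z*exp(z) + 12*exp(z) + cos(2*u)/2.
Step 7. Substitute back u = z**3 + 4: now 6*z**2*exp(z) - 12*z*exp(z) + 12*exp(z) + cos(2*z**3 + 8)/2.
Answer: 6*z**2*exp(z) - 12*z*exp(z) + 12*exp(z) + cos(2*z**3 + 8)/2.


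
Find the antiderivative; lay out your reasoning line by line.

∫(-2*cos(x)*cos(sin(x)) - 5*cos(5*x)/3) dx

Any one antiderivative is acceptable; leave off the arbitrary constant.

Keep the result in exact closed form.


Step 1. Rewrite: now ∫(-2*cos(x)*cos(sin(x))) dx + ∫(-5*cos(5*x)/3) dx.
Step 2. Substitute u = sin(x), turning ∫(-2*cos(x)*cos(sin(x))) dx into ∫(-2*cos(u)) du: now ∫(-2*cos(u)) du + ∫(-5*cos(5*x)/3) dx.
Step 3. Evaluate the standard form: now -2*sin(u) + ∫(-5*cos(5*x)/3) dx.
Step 4. Substitute back u = sin(x): now -2*sin(sin(x)) + ∫(-5*cos(5*x)/3) dx.
Step 5. Evaluate the standard form: now -sin(5*x)/3 - 2*sin(sin(x)).
Answer: -sin(5*x)/3 - 2*sin(sin(x)).


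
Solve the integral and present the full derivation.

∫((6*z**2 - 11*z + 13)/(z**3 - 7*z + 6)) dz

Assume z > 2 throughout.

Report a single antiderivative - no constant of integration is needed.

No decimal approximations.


Step 1. Decompose ∫((6*z**2 - 11*z + 13)/(z**3 - 7*z + 6)) dz by partial fractions, (6*z**2 - 11*z + 13)/(z**3 - 7*z + 6) = 5/(z + 3) - 2/(z - 1) + 3/(z - 2): now ∫(3/(z - 2)) dz + ∫(-2/(z - 1)) dz + ∫(5/(z + 3)) dz.
Step 2. Evaluate the standard form [assuming z > 2]: now 3*log(z - 2) + ∫(-2/(z - 1)) dz + ∫(5/(z + 3)) dz.
Step 3. Evaluate the standard form [assuming z > 1]: now 3*log(z - 2) - 2*log(z - 1) + ∫(5/(z + 3)) dz.
Step 4. Evaluate the standard form [assuming z > -3]: now 3*log(z - 2) - 2*log(z - 1) + 5*log(z + 3).
Answer: 3*log(z - 2) - 2*log(z - 1) + 5*log(z + 3).


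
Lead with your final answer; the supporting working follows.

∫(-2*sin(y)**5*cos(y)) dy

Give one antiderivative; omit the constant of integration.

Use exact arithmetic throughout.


The answer is -sin(y)**6/3.
Step 1. Substitute u = sin(y), turning ∫(-2*sin(y)**5*cos(y)) dy into ∫(-2*u**5) du: now ∫(-2*u**5) du.
Step 2. Evaluate the standard form: now -u**6/3.
Step 3. Substitute back u = sin(y): now -sin(y)**6/3.
Answer: -sin(y)**6/3.


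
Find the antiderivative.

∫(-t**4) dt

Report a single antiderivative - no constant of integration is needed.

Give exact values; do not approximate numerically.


Answer: -t**5/5.


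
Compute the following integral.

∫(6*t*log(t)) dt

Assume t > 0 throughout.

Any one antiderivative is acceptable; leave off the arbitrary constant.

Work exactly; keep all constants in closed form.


Answer: 3*t**2*log(t) - 3*t**2/2.


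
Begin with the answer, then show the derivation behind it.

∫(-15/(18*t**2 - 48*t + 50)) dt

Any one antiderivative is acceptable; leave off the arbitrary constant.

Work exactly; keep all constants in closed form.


The answer is -5*atan(t - 4/3)/6.
Step 1. Substitute u = 4 - 3*t, turning ∫(-15/(18*t**2 - 48*t + 50)) dt into ∫(5/(2*(u**2 + 9))) du: now ∫(5/(2*(u**2 + 9))) du.
Step 2. Evaluate the standard form: now 5*atan(u/3)/6.
Step 3. Substitute back u = 4 - 3*t: now -5*atan(t - 4/3)/6.
Answer: -5*atan(t - 4/3)/6.


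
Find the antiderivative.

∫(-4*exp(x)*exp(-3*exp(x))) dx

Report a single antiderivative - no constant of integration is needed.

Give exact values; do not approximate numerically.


Answer: 4*exp(-3*exp(x))/3.


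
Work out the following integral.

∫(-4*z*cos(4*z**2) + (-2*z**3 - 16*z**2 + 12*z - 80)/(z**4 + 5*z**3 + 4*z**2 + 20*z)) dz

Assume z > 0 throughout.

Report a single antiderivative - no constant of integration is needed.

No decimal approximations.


Answer: -4*log(z) + 2*log(z + 5) - sin(4*z**2)/2 + 2*atan(z/2).


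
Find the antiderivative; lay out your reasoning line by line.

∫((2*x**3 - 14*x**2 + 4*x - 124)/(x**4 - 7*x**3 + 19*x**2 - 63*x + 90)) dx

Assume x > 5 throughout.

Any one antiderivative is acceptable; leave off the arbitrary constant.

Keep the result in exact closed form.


Step 1. Decompose ∫((2*x**3 - 14*x**2 + 4*x - 124)/(x**4 - 7*x**3 + 19*x**2 - 63*x + 90)) dx by partial fractions, (2*x**3 - 14*x**2 + 4*x - 124)/(x**4 - 7*x**3 + 19*x**2 - 63*x + 90) = 2/(x**2 + 9) + 4/(x - 2) - 2/(x - 5): now ∫(-2/(x - 5)) dx + ∫(4/(x - 2)) dx + ∫(2/(x**2 + 9)) dx.
Step 2. Evaluate the standard form [assuming x > 5]: now -2*log(x - 5) + ∫(4/(x - 2)) dx + ∫(2/(x**2 + 9)) dx.
Step 3. Evaluate the standard form [assuming x > 2]: now -2*log(x - 5) + 4*log(x - 2) + ∫(2/(x**2 + 9)) dx.
Step 4. Evaluate the standard form: now -2*log(x - 5) + 4*log(x - 2) + 2*atan(x/3)/3.
Answer: -2*log(x - 5) + 4*log(x - 2) + 2*atan(x/3)/3.


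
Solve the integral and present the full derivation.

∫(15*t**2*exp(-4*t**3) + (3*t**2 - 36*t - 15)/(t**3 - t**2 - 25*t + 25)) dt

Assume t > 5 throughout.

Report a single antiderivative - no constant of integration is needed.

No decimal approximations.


Step 1. Rewrite: now ∫(15*t**2*exp(-4*t**3)) dt + ∫((3*t**2 - 36*t - 15)/(t**3 - t**2 - 25*t + 25)) dt.
Step 2. Decompose ∫((3*t**2 - 36*t - 15)/(t**3 - t**2 - 25*t + 25)) dt by partial fractions, (3*t**2 - 36*t - 15)/(t**3 - t**2 - 25*t + 25) = 4/(t + 5) + 2/(t - 1) - 3/(t - 5): now ∫(15*t**2*exp(-4*t**3)) dt + ∫(-3/(t - 5)) dt + ∫(2/(t - 1)) dt + ∫(4/(t + 5)) dt.
Step 3. Evaluate the standard form [assuming t > 5]: now -3*log(t - 5) + ∫(15*t**2*exp(-4*t**3)) dt + ∫(2/(t - 1)) dt + ∫(4/(t + 5)) dt.
Step 4. Evaluate the standard form [assuming t > -5]: now -3*log(t - 5) + 4*log(t + 5) + ∫(15*t**2*exp(-4*t**3)) dt + ∫(2/(t - 1)) dt.
Step 5. Evaluate the standard form [assuming t > 1]: now -3*log(t - 5) + 2*log(t - 1) + 4*log(t + 5) + ∫(15*t**2*exp(-4*t**3)) dt.
Step 6. Substitute u = t**3, turning ∫(15*t**2*exp(-4*t**3)) dt into ∫(5*exp(-4*u)) du: now -3*log(t - 5) + 2*log(t - 1) + 4*log(t + 5) + ∫(5*exp(-4*u)) du.
Step 7. Evaluate the standard form: now -3*log(t - 5) + 2*log(t - 1) + 4*log(t + 5) - 5*exp(-4*u)/4.
Step 8. Substitute back u = t**3: now -3*log(t - 5) + 2*log(t - 1) + 4*log(t + 5) - 5*exp(-4*t**3)/4.
Answer: -3*log(t - 5) + 2*log(t - 1) + 4*log(t + 5) - 5*exp(-4*t**3)/4.


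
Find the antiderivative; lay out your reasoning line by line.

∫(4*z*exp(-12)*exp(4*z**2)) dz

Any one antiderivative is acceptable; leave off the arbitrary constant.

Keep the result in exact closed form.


Step 1. Substitute u = z**2 - 3, turning ∫(4*z*exp(-12)*exp(4*z**2)) dz into ∫(2*exp(4*u)) du: now ∫(2*exp(4*u)) du.
Step 2. Evaluate the standard form: now exp(4*u)/2.
Step 3. Substitute back u = z**2 - 3: now exp(4*z**2 - 12)/2.
Answer: exp(4*z**2 - 12)/2.


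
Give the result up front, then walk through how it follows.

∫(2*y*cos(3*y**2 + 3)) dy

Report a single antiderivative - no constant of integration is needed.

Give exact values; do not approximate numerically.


The answer is sin(3*y**2 + 3)/3.
Step 1. Substitute u = y**2 + 1, turning ∫(2*y*cos(3*y**2 + 3)) dy into ∫(cos(3*u)) du: now ∫(cos(3*u)) du.
Step 2. Evaluate the standard form: now sin(3*u)/3.
Step 3. Substitute back u = y**2 + 1: now sin(3*y**2 + 3)/3.
Answer: sin(3*y**2 + 3)/3.


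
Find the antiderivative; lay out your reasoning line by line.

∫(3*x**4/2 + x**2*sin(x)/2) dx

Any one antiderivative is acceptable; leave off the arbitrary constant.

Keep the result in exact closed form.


Step 1. Rewrite: now ∫(3*x**4/2) dx + ∫(x**2*sin(x)/2) dx.
Step 2. Integrate ∫(x**2*sin(x)/2) dx by parts with u = x**2, dv = (sin(x)/2) dx, so v = -cos(x)/2: now -x**2*cos(x)/2 + ∫(3*x**4/2) dx + ∫(x*cos(x)) dx.
Step 3. Integrate ∫(x*cos(x)) dx by parts with u = x, dv = (cos(x)) dx, so v = sin(x): now -x**2*cos(x)/2 + x*sin(x) + ∫(3*x**4/2) dx + ∫(-sin(x)) dx.
Step 4. Evaluate the standard form: now -x**2*cos(x)/2 + x*sin(x) + cos(x) + ∫(3*x**4/2) dx.
Step 5. Evaluate the standard form: now 3*x**5/10 - x**2*cos(x)/2 + x*sin(x) + cos(x).
Answer: 3*x**5/10 - x**2*cos(x)/2 + x*sin(x) + cos(x).


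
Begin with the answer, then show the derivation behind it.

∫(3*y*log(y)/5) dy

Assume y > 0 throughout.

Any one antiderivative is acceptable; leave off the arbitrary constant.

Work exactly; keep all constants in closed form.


The answer is 3*y**2*log(y)/10 - 3*y**2/20.
Step 1. Integrate ∫(3*y*log(y)/5) dy by parts with u = log(y), dv = (3*y/5) dy, so v = 3*y**2/10 [assuming y > 0]: now 3*y**2*log(y)/10 + ∫(-3*y/10) dy.
Step 2. Evaluate the standard form: now 3*y**2*log(y)/10 - 3*y**2/20.
Answer: 3*y**2*log(y)/10 - 3*y**2/20.


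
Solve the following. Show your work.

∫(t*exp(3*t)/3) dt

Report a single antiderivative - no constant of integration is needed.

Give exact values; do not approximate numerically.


Step 1. Integrate ∫(t*exp(3*t)/3) dt by parts with u = t, dv = (exp(3*t)/3) dt, so v = exp(3*t)/9: now t*exp(3*t)/9 + ∫(-exp(3*t)/9) dt.
Step 2. Evaluate the standard form: now t*exp(3*t)/9 - exp(3*t)/27.
Answer: t*exp(3*t)/9 - exp(3*t)/27.


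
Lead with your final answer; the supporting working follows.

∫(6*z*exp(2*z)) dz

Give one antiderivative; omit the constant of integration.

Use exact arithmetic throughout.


The answer is 3*z*exp(2*z) - 3*exp(2*z)/2.
Step 1. Integrate ∫(6*z*exp(2*z)) dz by parts with u = z, dv = (6*exp(2*z)) dz, so v = 3*exp(2*z): now 3*z*exp(2*z) + ∫(-3*exp(2*z)) dz.
Step 2. Evaluate the standard form: now 3*z*exp(2*z) - 3*exp(2*z)/2.
Answer: 3*z*exp(2*z) - 3*exp(2*z)/2.


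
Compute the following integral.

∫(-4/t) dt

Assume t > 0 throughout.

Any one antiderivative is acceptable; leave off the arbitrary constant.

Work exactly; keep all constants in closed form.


Answer: -4*log(t).


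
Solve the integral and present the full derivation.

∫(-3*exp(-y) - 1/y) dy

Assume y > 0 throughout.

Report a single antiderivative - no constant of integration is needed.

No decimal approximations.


Step 1. Rewrite: now ∫(-1/y) dy + ∫(-3*exp(-y)) dy.
Step 2. Evaluate the standard form [assuming y > 0]: now -log(y) + ∫(-3*exp(-y)) dy.
Step 3. Evaluate the standard form: now -log(y) + 3*exp(-y).
Answer: -log(y) + 3*exp(-y).


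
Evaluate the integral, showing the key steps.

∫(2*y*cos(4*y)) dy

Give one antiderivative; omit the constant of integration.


Step 1. Integrate ∫(2*y*cos(4*y)) dy by parts with u = y, dv = (2*cos(4*y)) dy, so v = sin(4*y)/2: now y*sin(4*y)/2 + ∫(-sin(4*y)/2) dy.
Step 2. Evaluate the standard form: now y*sin(4*y)/2 + cos(4*y)/8.
Answer: y*sin(4*y)/2 + cos(4*y)/8.


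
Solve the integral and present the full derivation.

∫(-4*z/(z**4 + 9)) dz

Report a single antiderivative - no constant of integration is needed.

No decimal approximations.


Step 1. Substitute u = z**2, turning ∫(-4*z/(z**4 + 9)) dz into ∫(-2/(u**2 + 9)) du: now ∫(-2/(u**2 + 9)) du.
Step 2. Evaluate the standard form: now -2*atan(u/3)/3.
Step 3. Substitute back u = z**2: now -2*atan(z**2/3)/3.
Answer: -2*atan(z**2/3)/3.


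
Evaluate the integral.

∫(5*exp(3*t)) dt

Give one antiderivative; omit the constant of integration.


Answer: 5*exp(3*t)/3.


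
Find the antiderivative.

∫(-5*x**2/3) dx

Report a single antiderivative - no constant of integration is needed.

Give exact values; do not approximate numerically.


Answer: -5*x**3/9.


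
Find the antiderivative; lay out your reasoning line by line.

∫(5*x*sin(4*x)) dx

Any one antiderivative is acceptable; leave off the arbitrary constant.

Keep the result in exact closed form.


Step 1. Integrate ∫(5*x*sin(4*x)) dx by parts with u = x, dv = (5*sin(4*x)) dx, so v = -5*cos(4*x)/4: now -5*x*cos(4*x)/4 + ∫(5*cos(4*x)/4) dx.
Step 2. Evaluate the standard form: now -5*x*cos(4*x)/4 + 5*sin(4*x)/16.
Answer: -5*x*cos(4*x)/4 + 5*sin(4*x)/16.


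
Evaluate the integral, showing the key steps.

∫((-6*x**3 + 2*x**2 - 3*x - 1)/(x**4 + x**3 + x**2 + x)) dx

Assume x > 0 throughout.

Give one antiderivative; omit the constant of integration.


Step 1. Decompose ∫((-6*x**3 + 2*x**2 - 3*x - 1)/(x**4 + x**3 + x**2 + x)) dx by partial fractions, (-6*x**3 + 2*x**2 - 3*x - 1)/(x**4 + x**3 + x**2 + x) = 3/(x**2 + 1) - 5/(x + 1) - 1/x: now ∫(-1/x) dx + ∫(-5/(x + 1)) dx + ∫(3/(x**2 + 1)) dx.
Step 2. Evaluate the standard form [assuming x > 0]: now -log(x) + ∫(-5/(x + 1)) dx + ∫(3/(x**2 + 1)) dx.
Step 3. Evaluate the standard form [assuming x > -1]: now -log(x) - 5*log(x + 1) + ∫(3/(x**2 + 1)) dx.
Step 4. Evaluate the standard form: now -log(x) - 5*log(x + 1) + 3*atan(x).
Answer: -log(x) - 5*log(x + 1) + 3*atan(x).


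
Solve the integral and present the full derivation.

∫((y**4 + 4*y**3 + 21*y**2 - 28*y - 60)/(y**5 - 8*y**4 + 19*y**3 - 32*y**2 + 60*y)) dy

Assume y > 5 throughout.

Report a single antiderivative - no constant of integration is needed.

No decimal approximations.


Step 1. Decompose ∫((y**4 + 4*y**3 + 21*y**2 - 28*y - 60)/(y**5 - 8*y**4 + 19*y**3 - 32*y**2 + 60*y)) dy by partial fractions, (y**4 + 4*y**3 + 21*y**2 - 28*y - 60)/(y**5 - 8*y**4 + 19*y**3 - 32*y**2 + 60*y) = -4/(y**2 + 4) - 3/(y - 3) + 5/(y - 5) - 1/y: now ∫(-1/y) dy + ∫(5/(y - 5)) dy + ∫(-3/(y - 3)) dy + ∫(-4/(y**2 + 4)) dy.
Step 2. Evaluate the standard form [assuming y > 5]: now 5*log(y - 5) + ∫(-1/y) dy + ∫(-3/(y - 3)) dy + ∫(-4/(y**2 + 4)) dy.
Step 3. Evaluate the standard form [assuming y > 3]: now 5*log(y - 5) - 3*log(y - 3) + ∫(-1/y) dy + ∫(-4/(y**2 + 4)) dy.
Step 4. Evaluate the standard form [assuming y > 0]: now -log(y) + 5*log(y - 5) - 3*log(y - 3) + ∫(-4/(y**2 + 4)) dy.
Step 5. Evaluate the standard form: now -log(y) + 5*log(y - 5) - 3*log(y - 3) - 2*atan(y/2).
Answer: -log(y) + 5*log(y - 5) - 3*log(y - 3) - 2*atan(y/2).


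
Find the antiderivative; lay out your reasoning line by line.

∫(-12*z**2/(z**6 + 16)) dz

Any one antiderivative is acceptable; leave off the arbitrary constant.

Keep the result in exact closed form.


Step 1. Substitute u = z**3, turning ∫(-12*z**2/(z**6 + 16)) dz into ∫(-4/(u**2 + 16)) du: now ∫(-4/(u**2 + 16)) du.
Step 2. Evaluate the standard form: now -atan(u/4).
Step 3. Substitute back u = z**3: now -atan(z**3/4).
Answer: -atan(z**3/4).


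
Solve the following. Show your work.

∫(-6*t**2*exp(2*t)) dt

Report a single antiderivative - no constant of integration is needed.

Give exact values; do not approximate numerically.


Step 1. Integrate ∫(-6*t**2*exp(2*t)) dt by parts with u = t**2, dv = (-6*exp(2*t)) dt, so v = -3*exp(2*t): now -3*t**2*exp(2*t) + ∫(6*t*exp(2*t)) dt.
Step 2. Integrate ∫(6*t*exp(2*t)) dt by parts with u = t, dv = (6*exp(2*t)) dt, so v = 3*exp(2*t): now -3*t**2*exp(2*t) + 3*t*exp(2*t) + ∫(-3*exp(2*t)) dt.
Step 3. Evaluate the standard form: now -3*t**2*exp(2*t) + 3*t*exp(2*t) - 3*exp(2*t)/2.
Answer: -3*t**2*exp(2*t) + 3*t*exp(2*t) - 3*exp(2*t)/2.


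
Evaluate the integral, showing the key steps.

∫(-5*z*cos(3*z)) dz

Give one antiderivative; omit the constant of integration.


Step 1. Integrate ∫(-5*z*cos(3*z)) dz by parts with u = z, dv = (-5*cos(3*z)) dz, so v = -5*sin(3*z)/3: now -5*z*sin(3*z)/3 + ∫(5*sin(3*z)/3) dz.
Step 2. Evaluate the standard form: now -5*z*sin(3*z)/3 - 5*cos(3*z)/9.
Answer: -5*z*sin(3*z)/3 - 5*cos(3*z)/9.


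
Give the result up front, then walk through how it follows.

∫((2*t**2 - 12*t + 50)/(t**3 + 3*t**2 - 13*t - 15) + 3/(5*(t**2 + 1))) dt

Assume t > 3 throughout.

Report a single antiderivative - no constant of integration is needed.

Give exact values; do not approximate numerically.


The answer is log(t - 3) - 4*log(t + 1) + 5*log(t + 5) + 3*atan(t)/5.
Step 1. Rewrite: now ∫((2*t**2 - 12*t + 50)/(t**3 + 3*t**2 - 13*t - 15)) dt + ∫(3/(5*(t**2 + 1))) dt.
Step 2. Evaluate the standard form: now 3*atan(t)/5 + ∫((2*t**2 - 12*t + 50)/(t**3 + 3*t**2 - 13*t - 15)) dt.
Step 3. Decompose ∫((2*t**2 - 12*t + 50)/(t**3 + 3*t**2 - 13*t - 15)) dt by partial fractions, (2*t**2 - 12*t + 50)/(t**3 + 3*t**2 - 13*t - 15) = 5/(t + 5) - 4/(t + 1) + 1/(t - 3): now 3*atan(t)/5 + ∫(1/(t - 3)) dt + ∫(-4/(t + 1)) dt + ∫(5/(t + 5)) dt.
Step 4. Evaluate the standard form [assuming t > 3]: now log(t - 3) + 3*atan(t)/5 + ∫(-4/(t + 1)) dt + ∫(5/(t + 5)) dt.
Step 5. Evaluate the standard form [assuming t > -5]: now log(t - 3) + 5*log(t + 5) + 3*atan(t)/5 + ∫(-4/(t + 1)) dt.
Step 6. Evaluate the standard form [assuming t > -1]: now log(t - 3) - 4*log(t + 1) + 5*log(t + 5) + 3*atan(t)/5.
Answer: log(t - 3) - 4*log(t + 1) + 5*log(t + 5) + 3*atan(t)/5.


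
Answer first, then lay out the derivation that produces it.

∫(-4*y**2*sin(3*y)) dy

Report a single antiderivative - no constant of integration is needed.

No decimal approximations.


The answer is 4*y**2*cos(3*y)/3 - 8*y*sin(3*y)/9 - 8*cos(3*y)/27.
Step 1. Integrate ∫(-4*y**2*sin(3*y)) dy by parts with u = y**2, dv = (-4*sin(3*y)) dy, so v = 4*cos(3*y)/3: now 4*y**2*cos(3*y)/3 + ∫(-8*y*cos(3*y)/3) dy.
Step 2. Integrate ∫(-8*y*cos(3*y)/3) dy by parts with u = y, dv = (-8*cos(3*y)/3) dy, so v = -8*sin(3*y)/9: now 4*y**2*cos(3*y)/3 - 8*y*sin(3*y)/9 + ∫(8*sin(3*y)/9) dy.
Step 3. Evaluate the standard form: now 4*y**2*cos(3*y)/3 - 8*y*sin(3*y)/9 - 8*cos(3*y)/27.
Answer: 4*y**2*cos(3*y)/3 - 8*y*sin(3*y)/9 - 8*cos(3*y)/27.


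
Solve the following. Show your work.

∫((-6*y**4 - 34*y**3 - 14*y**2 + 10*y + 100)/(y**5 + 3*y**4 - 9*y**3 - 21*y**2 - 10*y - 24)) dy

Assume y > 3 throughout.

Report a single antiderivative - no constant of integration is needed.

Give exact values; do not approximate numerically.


Step 1. Decompose ∫((-6*y**4 - 34*y**3 - 14*y**2 + 10*y + 100)/(y**5 + 3*y**4 - 9*y**3 - 21*y**2 - 10*y - 24)) dy by partial fractions, (-6*y**4 - 34*y**3 - 14*y**2 + 10*y + 100)/(y**5 + 3*y**4 - 9*y**3 - 21*y**2 - 10*y - 24) = -4/(y**2 + 1) + 2/(y + 4) - 4/(y + 2) - 4/(y - 3): now ∫(-4/(y - 3)) dy + ∫(-4/(y + 2)) dy + ∫(2/(y + 4)) dy + ∫(-4/(y**2 + 1)) dy.
Step 2. Evaluate the standard form [assuming y > 3]: now -4*log(y - 3) + ∫(-4/(y + 2)) dy + ∫(2/(y + 4)) dy + ∫(-4/(y**2 + 1)) dy.
Step 3. Evaluate the standard form [assuming y > -2]: now -4*log(y - 3) - 4*log(y + 2) + ∫(2/(y + 4)) dy + ∫(-4/(y**2 + 1)) dy.
Step 4. Evaluate the standard form [assuming y > -4]: now -4*log(y - 3) - 4*log(y + 2) + 2*log(y + 4) + ∫(-4/(y**2 + 1)) dy.
Step 5. Evaluate the standard form: now -4*log(y - 3) - 4*log(y + 2) + 2*log(y + 4) - 4*atan(y).
Answer: -4*log(y - 3) - 4*log(y + 2) + 2*log(y + 4) - 4*atan(y).


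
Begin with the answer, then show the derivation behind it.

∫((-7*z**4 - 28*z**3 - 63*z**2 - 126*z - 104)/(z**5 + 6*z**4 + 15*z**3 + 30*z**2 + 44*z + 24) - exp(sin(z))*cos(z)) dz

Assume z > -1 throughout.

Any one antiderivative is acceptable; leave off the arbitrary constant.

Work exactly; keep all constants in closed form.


The answer is -exp(sin(z)) - 2*log(z + 1) - log(z + 2) - 4*log(z + 3) - atan(z/2).
Step 1. Rewrite: now ∫((-7*z**4 - 28*z**3 - 63*z**2 - 126*z - 104)/(z**5 + 6*z**4 + 15*z**3 + 30*z**2 + 44*z + 24)) dz + ∫(-exp(sin(z))*cos(z)) dz.
Step 2. Decompose ∫((-7*z**4 - 28*z**3 - 63*z**2 - 126*z - 104)/(z**5 + 6*z**4 + 15*z**3 + 30*z**2 + 44*z + 24)) dz by partial fractions, (-7*z**4 - 28*z**3 - 63*z**2 - 126*z - 104)/(z**5 + 6*z**4 + 15*z**3 + 30*z**2 + 44*z + 24) = -2/(z**2 + 4) - 4/(z + 3) - 1/(z + 2) - 2/(z + 1): now ∫(-exp(sin(z))*cos(z)) dz + ∫(-2/(z + 1)) dz + ∫(-1/(z + 2)) dz + ∫(-4/(z + 3)) dz + ∫(-2/(z**2 + 4)) dz.
Step 3. Evaluate the standard form [assuming z > -2]: now -log(z + 2) + ∫(-exp(sin(z))*cos(z)) dz + ∫(-2/(z + 1)) dz + ∫(-4/(z + 3)) dz + ∫(-2/(z**2 + 4)) dz.
Step 4. Evaluate the standard form [assuming z > -1]: now -2*log(z + 1) - log(z + 2) + ∫(-exp(sin(z))*cos(z)) dz + ∫(-4/(z + 3)) dz + ∫(-2/(z**2 + 4)) dz.
Step 5. Evaluate the standard form [assuming z > -3]: now -2*log(z + 1) - log(z + 2) - 4*log(z + 3) + ∫(-exp(sin(z))*cos(z)) dz + ∫(-2/(z**2 + 4)) dz.
Step 6. Evaluate the standard form: now -2*log(z + 1) - log(z + 2) - 4*log(z + 3) - atan(z/2) + ∫(-exp(sin(z))*cos(z)) dz.
Step 7. Substitute u = sin(z), turning ∫(-exp(sin(z))*cos(z)) dz into ∫(-exp(u)) du: now -2*log(z + 1) - log(z + 2) - 4*log(z + 3) - atan(z/2) + ∫(-exp(u)) du.
Step 8. Evaluate the standard form: now -exp(u) - 2*log(z + 1) - log(z + 2) - 4*log(z + 3) - atan(z/2).
Step 9. Substitute back u = sin(z): now -exp(sin(z)) - 2*log(z + 1) - log(z + 2) - 4*log(z + 3) - atan(z/2).
Answer: -exp(sin(z)) - 2*log(z + 1) - log(z + 2) - 4*log(z + 3) - atan(z/2).


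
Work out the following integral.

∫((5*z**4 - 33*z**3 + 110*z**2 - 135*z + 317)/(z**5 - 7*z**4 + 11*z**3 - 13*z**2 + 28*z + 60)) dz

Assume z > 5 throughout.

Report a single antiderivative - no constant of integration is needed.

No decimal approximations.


Answer: 4*log(z - 5) - 4*log(z - 3) + 5*log(z + 1) - atan(z/2)/2.


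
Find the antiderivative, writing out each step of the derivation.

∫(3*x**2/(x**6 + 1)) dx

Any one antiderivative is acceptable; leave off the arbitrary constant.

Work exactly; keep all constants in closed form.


Step 1. Substitute u = x**3, turning ∫(3*x**2/(x**6 + 1)) dx into ∫(1/(u**2 + 1)) du: now ∫(1/(u**2 + 1)) du.
Step 2. Evaluate the standard form: now atan(u).
Step 3. Substitute back u = x**3: now atan(x**3).
Answer: atan(x**3).


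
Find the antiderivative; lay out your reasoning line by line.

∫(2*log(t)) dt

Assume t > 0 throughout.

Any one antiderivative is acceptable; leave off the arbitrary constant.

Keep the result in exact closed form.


Step 1. Integrate ∫(2*log(t)) dt by parts with u = log(t), dv = (2) dt, so v = 2*t [assuming t > 0]: now 2*t*log(t) + ∫(-2) dt.
Step 2. Evaluate the standard form: now 2*t*log(t) - 2*t.
Answer: 2*t*log(t) - 2*t.


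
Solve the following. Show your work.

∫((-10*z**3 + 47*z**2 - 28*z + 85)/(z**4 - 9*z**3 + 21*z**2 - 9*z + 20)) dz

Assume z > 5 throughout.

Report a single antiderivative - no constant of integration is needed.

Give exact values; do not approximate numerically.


Step 1. Decompose ∫((-10*z**3 + 47*z**2 - 28*z + 85)/(z**4 - 9*z**3 + 21*z**2 - 9*z + 20)) dz by partial fractions, (-10*z**3 + 47*z**2 - 28*z + 85)/(z**4 - 9*z**3 + 21*z**2 - 9*z + 20) = 2/(z**2 + 1) - 5/(z - 4) - 5/(z - 5): now ∫(-5/(z - 5)) dz + ∫(-5/(z - 4)) dz + ∫(2/(z**2 + 1)) dz.
Step 2. Evaluate the standard form [assuming z > 4]: now -5*log(z - 4) + ∫(-5/(z - 5)) dz + ∫(2/(z**2 + 1)) dz.
Step 3. Evaluate the standard form [assuming z > 5]: now -5*log(z - 5) - 5*log(z - 4) + ∫(2/(z**2 + 1)) dz.
Step 4. Evaluate the standard form: now -5*log(z - 5) - 5*log(z - 4) + 2*atan(z).
Answer: -5*log(z - 5) - 5*log(z - 4) + 2*atan(z).


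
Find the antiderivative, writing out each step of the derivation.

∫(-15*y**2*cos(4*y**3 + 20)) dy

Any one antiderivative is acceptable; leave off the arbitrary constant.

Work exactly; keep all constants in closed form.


Step 1. Substitute u = y**3 + 5, turning ∫(-15*y**2*cos(4*y**3 + 20)) dy into ∫(-5*cos(4*u)) du: now ∫(-5*cos(4*u)) du.
Step 2. Evaluate the standard form: now -5*sin(4*u)/4.
Step 3. Substitute back u = y**3 + 5: now -5*sin(4*y**3 + 20)/4.
Answer: -5*sin(4*y**3 + 20)/4.


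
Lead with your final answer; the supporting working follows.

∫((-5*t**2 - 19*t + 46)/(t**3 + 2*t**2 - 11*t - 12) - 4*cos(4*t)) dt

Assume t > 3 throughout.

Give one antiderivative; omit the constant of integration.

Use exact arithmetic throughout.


The answer is -2*log(t - 3) - 5*log(t + 1) + 2*log(t + 4) - sin(4*t).
Step 1. Rewrite: now ∫((-5*t**2 - 19*t + 46)/(t**3 + 2*t**2 - 11*t - 12)) dt + ∫(-4*cos(4*t)) dt.
Step 2. Decompose ∫((-5*t**2 - 19*t + 46)/(t**3 + 2*t**2 - 11*t - 12)) dt by partial fractions, (-5*t**2 - 19*t + 46)/(t**3 + 2*t**2 - 11*t - 12) = 2/(t + 4) - 5/(t + 1) - 2/(t - 3): now ∫(-2/(t - 3)) dt + ∫(-5/(t + 1)) dt + ∫(2/(t + 4)) dt + ∫(-4*cos(4*t)) dt.
Step 3. Evaluate the standard form [assuming t > -4]: now 2*log(t + 4) + ∫(-2/(t - 3)) dt + ∫(-5/(t + 1)) dt + ∫(-4*cos(4*t)) dt.
Step 4. Evaluate the standard form [assuming t > -1]: now -5*log(t + 1) + 2*log(t + 4) + ∫(-2/(t - 3)) dt + ∫(-4*cos(4*t)) dt.
Step 5. Evaluate the standard form [assuming t > 3]: now -2*log(t - 3) - 5*log(t + 1) + 2*log(t + 4) + ∫(-4*cos(4*t)) dt.
Step 6. Evaluate the standard form: now -2*log(t - 3) - 5*log(t + 1) + 2*log(t + 4) - sin(4*t).
Answer: -2*log(t - 3) - 5*log(t + 1) + 2*log(t + 4) - sin(4*t).


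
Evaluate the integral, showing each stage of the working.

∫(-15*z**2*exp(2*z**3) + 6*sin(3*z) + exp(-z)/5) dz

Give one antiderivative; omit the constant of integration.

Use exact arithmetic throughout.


Step 1. Rewrite: now ∫(-15*z**2*exp(2*z**3)) dz + ∫(exp(-z)/5) dz + ∫(6*sin(3*z)) dz.
Step 2. Evaluate the standard form: now -2*cos(3*z) + ∫(-15*z**2*exp(2*z**3)) dz + ∫(exp(-z)/5) dz.
Step 3. Substitute u = z**3, turning ∫(-15*z**2*exp(2*z**3)) dz into ∫(-5*exp(2*u)) du: now -2*cos(3*z) + ∫(-5*exp(2*u)) du + ∫(exp(-z)/5) dz.
Step 4. Evaluate the standard form: now -5*exp(2*u)/2 - 2*cos(3*z) + ∫(exp(-z)/5) dz.
Step 5. Substitute back u = z**3: now -5*exp(2*z**3)/2 - 2*cos(3*z) + ∫(exp(-z)/5) dz.
Step 6. Evaluate the standard form: now -5*exp(2*z**3)/2 - 2*cos(3*z) - exp(-z)/5.
Answer: -5*exp(2*z**3)/2 - 2*cos(3*z) - exp(-z)/5.


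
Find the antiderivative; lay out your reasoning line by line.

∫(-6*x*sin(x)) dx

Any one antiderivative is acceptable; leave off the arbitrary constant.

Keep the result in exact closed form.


Step 1. Integrate ∫(-6*x*sin(x)) dx by parts with u = x, dv = (-6*sin(x)) dx, so v = 6*cos(x): now 6*x*cos(x) + ∫(-6*cos(x)) dx.
Step 2. Evaluate the standard form: now 6*x*cos(x) - 6*sin(x).
Answer: 6*x*cos(x) - 6*sin(x).


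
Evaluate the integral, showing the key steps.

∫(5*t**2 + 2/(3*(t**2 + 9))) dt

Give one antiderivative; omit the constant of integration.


Step 1. Rewrite: now ∫(5*t**2) dt + ∫(2/(3*(t**2 + 9))) dt.
Step 2. Evaluate the standard form: now 5*t**3/3 + ∫(2/(3*(t**2 + 9))) dt.
Step 3. Evaluate the standard form: now 5*t**3/3 + 2*atan(t/3)/9.
Answer: 5*t**3/3 + 2*atan(t/3)/9.


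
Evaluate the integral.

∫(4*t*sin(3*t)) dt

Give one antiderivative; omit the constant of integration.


Answer: -4*t*cos(3*t)/3 + 4*sin(3*t)/9.


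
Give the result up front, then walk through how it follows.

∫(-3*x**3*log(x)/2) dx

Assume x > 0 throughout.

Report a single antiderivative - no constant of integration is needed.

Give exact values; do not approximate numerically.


The answer is -3*x**4*log(x)/8 + 3*x**4/32.
Step 1. Integrate ∫(-3*x**3*log(x)/2) dx by parts with u = log(x), dv = (-3*x**3/2) dx, so v = -3*x**4/8 [assuming x > 0]: now -3*x**4*log(x)/8 + ∫(3*x**3/8) dx.
Step 2. Evaluate the standard form: now -3*x**4*log(x)/8 + 3*x**4/32.
Answer: -3*x**4*log(x)/8 + 3*x**4/32.


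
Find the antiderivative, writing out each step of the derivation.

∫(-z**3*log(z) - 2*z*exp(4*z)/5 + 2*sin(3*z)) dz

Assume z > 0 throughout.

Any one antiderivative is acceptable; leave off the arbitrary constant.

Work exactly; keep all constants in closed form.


Step 1. Rewrite: now ∫(-2*z*exp(4*z)/5) dz + ∫(-z**3*log(z)) dz + ∫(2*sin(3*z)) dz.
Step 2. Integrate ∫(-2*z*exp(4*z)/5) dz by parts with u = z, dv = (-2*exp(4*z)/5) dz, so v = -exp(4*z)/10: now -z*exp(4*z)/10 + ∫(-z**3*log(z)) dz + ∫(exp(4*z)/10) dz + ∫(2*sin(3*z)) dz.
Step 3. Evaluate the standard form: now -z*exp(4*z)/10 + exp(4*z)/40 + ∫(-z**3*log(z)) dz + ∫(2*sin(3*z)) dz.
Step 4. Evaluate the standard form: now -z*exp(4*z)/10 + exp(4*z)/40 - 2*cos(3*z)/3 + ∫(-z**3*log(z)) dz.
Step 5. Integrate ∫(-z**3*log(z)) dz by parts with u = log(z), dv = (-z**3) dz, so v = -z**4/4 [assuming z > 0]: now -z**4*log(z)/4 - z*exp(4*z)/10 + exp(4*z)/40 - 2*cos(3*z)/3 + ∫(z**3/4) dz.
Step 6. Evaluate the standard form: now -z**4*log(z)/4 + z**4/16 - z*exp(4*z)/10 + exp(4*z)/40 - 2*cos(3*z)/3.
Answer: -z**4*log(z)/4 + z**4/16 - z*exp(4*z)/10 + exp(4*z)/40 - 2*cos(3*z)/3.
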